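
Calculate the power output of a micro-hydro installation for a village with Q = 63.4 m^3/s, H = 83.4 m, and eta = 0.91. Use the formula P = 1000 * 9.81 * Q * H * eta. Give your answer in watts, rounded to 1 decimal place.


Apply the hydropower formula P = rho * g * Q * H * eta
rho * g = 1000 * 9.81 = 9810.0
P = 9810.0 * 63.4 * 83.4 * 0.91
P = 47202576.9 W

47202576.9


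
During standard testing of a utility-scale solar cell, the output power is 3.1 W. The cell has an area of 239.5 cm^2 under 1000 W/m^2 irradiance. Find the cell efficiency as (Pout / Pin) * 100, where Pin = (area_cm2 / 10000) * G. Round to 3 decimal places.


First compute the input power:
  Pin = area_cm2 / 10000 * G = 239.5 / 10000 * 1000 = 23.95 W
Then compute efficiency:
  Efficiency = (Pout / Pin) * 100 = (3.1 / 23.95) * 100
  Efficiency = 12.944%

12.944


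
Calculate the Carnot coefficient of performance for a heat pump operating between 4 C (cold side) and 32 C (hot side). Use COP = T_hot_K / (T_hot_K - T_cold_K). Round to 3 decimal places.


Convert to Kelvin:
  T_hot = 32 + 273.15 = 305.15 K
  T_cold = 4 + 273.15 = 277.15 K
Apply Carnot COP formula:
  COP = T_hot_K / (T_hot_K - T_cold_K) = 305.15 / 28.0
  COP = 10.898

10.898


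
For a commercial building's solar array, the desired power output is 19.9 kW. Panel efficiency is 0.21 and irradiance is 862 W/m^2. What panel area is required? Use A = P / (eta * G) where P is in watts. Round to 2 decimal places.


Convert target power to watts: P = 19.9 * 1000 = 19900.0 W
Compute denominator: eta * G = 0.21 * 862 = 181.02
Required area A = P / (eta * G) = 19900.0 / 181.02
A = 109.93 m^2

109.93


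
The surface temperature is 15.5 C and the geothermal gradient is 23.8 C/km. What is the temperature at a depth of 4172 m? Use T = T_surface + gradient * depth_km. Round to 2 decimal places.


Convert depth to km: 4172 / 1000 = 4.172 km
Temperature increase = gradient * depth_km = 23.8 * 4.172 = 99.29 C
Temperature at depth = T_surface + delta_T = 15.5 + 99.29
T = 114.79 C

114.79


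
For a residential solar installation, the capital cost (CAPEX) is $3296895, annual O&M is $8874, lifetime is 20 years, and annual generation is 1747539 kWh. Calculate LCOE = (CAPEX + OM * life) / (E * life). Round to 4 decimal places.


Total cost = CAPEX + OM * lifetime = 3296895 + 8874 * 20 = 3296895 + 177480 = 3474375
Total generation = annual * lifetime = 1747539 * 20 = 34950780 kWh
LCOE = 3474375 / 34950780
LCOE = 0.0994 $/kWh

0.0994


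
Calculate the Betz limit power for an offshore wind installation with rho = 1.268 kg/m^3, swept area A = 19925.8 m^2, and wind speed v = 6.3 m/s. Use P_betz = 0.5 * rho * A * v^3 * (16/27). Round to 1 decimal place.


The Betz coefficient Cp_max = 16/27 = 0.5926
v^3 = 6.3^3 = 250.047
P_betz = 0.5 * rho * A * v^3 * Cp_max
P_betz = 0.5 * 1.268 * 19925.8 * 250.047 * 0.5926
P_betz = 1871901.1 W

1871901.1


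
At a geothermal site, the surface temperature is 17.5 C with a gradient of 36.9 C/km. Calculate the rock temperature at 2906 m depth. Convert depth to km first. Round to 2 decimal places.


Convert depth to km: 2906 / 1000 = 2.906 km
Temperature increase = gradient * depth_km = 36.9 * 2.906 = 107.23 C
Temperature at depth = T_surface + delta_T = 17.5 + 107.23
T = 124.73 C

124.73


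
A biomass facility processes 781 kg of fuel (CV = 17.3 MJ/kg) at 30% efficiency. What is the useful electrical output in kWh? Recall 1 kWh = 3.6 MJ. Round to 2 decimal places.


Total energy = mass * CV = 781 * 17.3 = 13511.3 MJ
Useful energy = total * eta = 13511.3 * 0.3 = 4053.39 MJ
Convert to kWh: 4053.39 / 3.6
Useful energy = 1125.94 kWh

1125.94


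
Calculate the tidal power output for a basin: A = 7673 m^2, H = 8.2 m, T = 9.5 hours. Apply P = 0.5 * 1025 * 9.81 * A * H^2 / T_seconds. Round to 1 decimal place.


Convert period to seconds: T = 9.5 * 3600 = 34200.0 s
H^2 = 8.2^2 = 67.24
P = 0.5 * rho * g * A * H^2 / T
P = 0.5 * 1025 * 9.81 * 7673 * 67.24 / 34200.0
P = 75845.5 W

75845.5


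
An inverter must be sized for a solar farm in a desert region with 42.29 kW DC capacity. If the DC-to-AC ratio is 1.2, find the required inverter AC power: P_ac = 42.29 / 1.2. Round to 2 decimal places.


The inverter AC capacity is determined by the DC/AC ratio.
Given: P_dc = 42.29 kW, DC/AC ratio = 1.2
P_ac = P_dc / ratio = 42.29 / 1.2
P_ac = 35.24 kW

35.24


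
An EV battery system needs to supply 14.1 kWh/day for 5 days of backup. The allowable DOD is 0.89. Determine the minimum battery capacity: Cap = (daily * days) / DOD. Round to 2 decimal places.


Total energy needed = daily * days = 14.1 * 5 = 70.5 kWh
Account for depth of discharge:
  Cap = total_energy / DOD = 70.5 / 0.89
  Cap = 79.21 kWh

79.21


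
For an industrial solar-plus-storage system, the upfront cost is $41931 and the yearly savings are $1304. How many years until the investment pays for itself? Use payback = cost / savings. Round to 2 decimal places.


Simple payback period = initial cost / annual savings
Payback = 41931 / 1304
Payback = 32.16 years

32.16


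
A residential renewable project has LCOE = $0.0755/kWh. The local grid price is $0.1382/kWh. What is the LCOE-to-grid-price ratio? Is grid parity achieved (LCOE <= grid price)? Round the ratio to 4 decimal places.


Compare LCOE to grid price:
  LCOE = $0.0755/kWh, Grid price = $0.1382/kWh
  Ratio = LCOE / grid_price = 0.0755 / 0.1382 = 0.5463
  Grid parity achieved (ratio <= 1)? yes

0.5463


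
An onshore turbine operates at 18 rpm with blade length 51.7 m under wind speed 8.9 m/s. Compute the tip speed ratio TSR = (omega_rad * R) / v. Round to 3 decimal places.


Convert rotational speed to rad/s:
  omega = 18 * 2 * pi / 60 = 1.885 rad/s
Compute tip speed:
  v_tip = omega * R = 1.885 * 51.7 = 97.452 m/s
Tip speed ratio:
  TSR = v_tip / v_wind = 97.452 / 8.9 = 10.950

10.950


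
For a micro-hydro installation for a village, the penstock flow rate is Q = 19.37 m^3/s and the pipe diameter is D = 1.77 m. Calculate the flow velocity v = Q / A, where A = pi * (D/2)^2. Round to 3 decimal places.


Compute pipe cross-sectional area:
  A = pi * (D/2)^2 = pi * (1.77/2)^2 = 2.4606 m^2
Calculate velocity:
  v = Q / A = 19.37 / 2.4606
  v = 7.872 m/s

7.872


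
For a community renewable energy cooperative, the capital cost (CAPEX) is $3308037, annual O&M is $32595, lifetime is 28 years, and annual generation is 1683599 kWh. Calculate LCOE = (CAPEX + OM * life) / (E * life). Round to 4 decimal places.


Total cost = CAPEX + OM * lifetime = 3308037 + 32595 * 28 = 3308037 + 912660 = 4220697
Total generation = annual * lifetime = 1683599 * 28 = 47140772 kWh
LCOE = 4220697 / 47140772
LCOE = 0.0895 $/kWh

0.0895


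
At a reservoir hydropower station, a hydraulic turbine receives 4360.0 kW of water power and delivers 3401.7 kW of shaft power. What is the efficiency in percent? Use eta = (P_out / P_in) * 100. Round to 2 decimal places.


Turbine efficiency = (output power / input power) * 100
eta = (3401.7 / 4360.0) * 100
eta = 78.02%

78.02


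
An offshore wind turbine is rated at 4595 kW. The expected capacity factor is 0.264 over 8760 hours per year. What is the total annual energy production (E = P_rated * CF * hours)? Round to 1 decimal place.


Annual energy = rated_kW * capacity_factor * hours_per_year
Given: P_rated = 4595 kW, CF = 0.264, hours = 8760
E = 4595 * 0.264 * 8760
E = 10626580.8 kWh

10626580.8


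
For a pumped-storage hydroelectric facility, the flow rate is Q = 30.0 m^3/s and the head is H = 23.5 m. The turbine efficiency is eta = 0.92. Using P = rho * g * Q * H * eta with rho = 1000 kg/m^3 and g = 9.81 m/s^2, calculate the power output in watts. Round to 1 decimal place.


Apply the hydropower formula P = rho * g * Q * H * eta
rho * g = 1000 * 9.81 = 9810.0
P = 9810.0 * 30.0 * 23.5 * 0.92
P = 6362766.0 W

6362766.0


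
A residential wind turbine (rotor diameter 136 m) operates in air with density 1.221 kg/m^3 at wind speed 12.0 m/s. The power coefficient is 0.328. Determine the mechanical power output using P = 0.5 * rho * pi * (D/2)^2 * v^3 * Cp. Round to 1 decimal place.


Step 1 -- Compute swept area:
  A = pi * (D/2)^2 = pi * (136/2)^2 = 14526.72 m^2
Step 2 -- Apply wind power equation:
  P = 0.5 * rho * A * v^3 * Cp
  v^3 = 12.0^3 = 1728.0
  P = 0.5 * 1.221 * 14526.72 * 1728.0 * 0.328
  P = 5026560.9 W

5026560.9


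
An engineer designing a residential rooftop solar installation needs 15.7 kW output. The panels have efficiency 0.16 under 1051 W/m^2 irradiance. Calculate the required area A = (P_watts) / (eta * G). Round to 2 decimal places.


Convert target power to watts: P = 15.7 * 1000 = 15700.0 W
Compute denominator: eta * G = 0.16 * 1051 = 168.16
Required area A = P / (eta * G) = 15700.0 / 168.16
A = 93.36 m^2

93.36


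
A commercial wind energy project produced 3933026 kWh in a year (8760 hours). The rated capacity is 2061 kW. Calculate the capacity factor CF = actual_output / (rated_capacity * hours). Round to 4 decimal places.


Capacity factor = actual output / maximum possible output
Maximum possible = rated * hours = 2061 * 8760 = 18054360 kWh
CF = 3933026 / 18054360
CF = 0.2178

0.2178


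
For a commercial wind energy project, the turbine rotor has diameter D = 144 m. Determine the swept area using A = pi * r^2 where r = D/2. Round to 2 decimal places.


Compute the rotor radius:
  r = D / 2 = 144 / 2 = 72.0 m
Calculate swept area:
  A = pi * r^2 = pi * 72.0^2
  A = 16286.02 m^2

16286.02


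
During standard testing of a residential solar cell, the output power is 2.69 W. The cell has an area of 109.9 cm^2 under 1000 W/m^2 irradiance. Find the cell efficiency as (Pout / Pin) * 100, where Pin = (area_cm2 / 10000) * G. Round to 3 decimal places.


First compute the input power:
  Pin = area_cm2 / 10000 * G = 109.9 / 10000 * 1000 = 10.99 W
Then compute efficiency:
  Efficiency = (Pout / Pin) * 100 = (2.69 / 10.99) * 100
  Efficiency = 24.477%

24.477


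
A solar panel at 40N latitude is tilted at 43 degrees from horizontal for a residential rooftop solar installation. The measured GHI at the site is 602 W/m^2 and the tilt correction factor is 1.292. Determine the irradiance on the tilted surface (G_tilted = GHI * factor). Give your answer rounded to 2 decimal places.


Identify the given values:
  GHI = 602 W/m^2, tilt correction factor = 1.292
Apply the formula G_tilted = GHI * factor:
  G_tilted = 602 * 1.292
  G_tilted = 777.78 W/m^2

777.78


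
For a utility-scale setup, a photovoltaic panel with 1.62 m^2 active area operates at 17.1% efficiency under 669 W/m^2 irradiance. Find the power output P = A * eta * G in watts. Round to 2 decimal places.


Use the solar power formula P = A * eta * G.
Given: A = 1.62 m^2, eta = 0.171, G = 669 W/m^2
P = 1.62 * 0.171 * 669
P = 185.33 W

185.33


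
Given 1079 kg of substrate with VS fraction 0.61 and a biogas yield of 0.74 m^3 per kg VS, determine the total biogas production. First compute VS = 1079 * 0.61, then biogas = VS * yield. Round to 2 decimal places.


Compute volatile solids:
  VS = mass * VS_fraction = 1079 * 0.61 = 658.19 kg
Calculate biogas volume:
  Biogas = VS * specific_yield = 658.19 * 0.74
  Biogas = 487.06 m^3

487.06


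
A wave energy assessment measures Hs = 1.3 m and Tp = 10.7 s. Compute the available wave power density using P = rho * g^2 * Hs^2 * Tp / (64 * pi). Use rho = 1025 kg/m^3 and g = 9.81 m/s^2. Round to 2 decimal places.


Apply wave power formula:
  g^2 = 9.81^2 = 96.2361
  Hs^2 = 1.3^2 = 1.69
  Numerator = rho * g^2 * Hs^2 * Tp = 1025 * 96.2361 * 1.69 * 10.7 = 1783743.33
  Denominator = 64 * pi = 201.0619
  P = 1783743.33 / 201.0619 = 8871.61 W/m

8871.61


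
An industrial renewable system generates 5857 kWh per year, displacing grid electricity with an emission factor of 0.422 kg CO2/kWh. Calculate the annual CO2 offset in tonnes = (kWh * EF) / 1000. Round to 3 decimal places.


CO2 offset in kg = generation * emission_factor
CO2 offset = 5857 * 0.422 = 2471.65 kg
Convert to tonnes:
  CO2 offset = 2471.65 / 1000 = 2.472 tonnes

2.472


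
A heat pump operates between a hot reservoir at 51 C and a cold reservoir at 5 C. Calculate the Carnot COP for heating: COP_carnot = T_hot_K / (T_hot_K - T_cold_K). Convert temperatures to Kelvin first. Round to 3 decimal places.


Convert to Kelvin:
  T_hot = 51 + 273.15 = 324.15 K
  T_cold = 5 + 273.15 = 278.15 K
Apply Carnot COP formula:
  COP = T_hot_K / (T_hot_K - T_cold_K) = 324.15 / 46.0
  COP = 7.047

7.047


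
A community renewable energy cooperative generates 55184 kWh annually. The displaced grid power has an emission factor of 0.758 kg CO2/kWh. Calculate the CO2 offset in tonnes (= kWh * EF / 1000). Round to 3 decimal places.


CO2 offset in kg = generation * emission_factor
CO2 offset = 55184 * 0.758 = 41829.47 kg
Convert to tonnes:
  CO2 offset = 41829.47 / 1000 = 41.829 tonnes

41.829


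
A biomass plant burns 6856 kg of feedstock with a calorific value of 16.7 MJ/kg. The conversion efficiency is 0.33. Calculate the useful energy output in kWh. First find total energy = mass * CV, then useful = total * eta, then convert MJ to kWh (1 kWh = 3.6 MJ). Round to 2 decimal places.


Total energy = mass * CV = 6856 * 16.7 = 114495.2 MJ
Useful energy = total * eta = 114495.2 * 0.33 = 37783.42 MJ
Convert to kWh: 37783.42 / 3.6
Useful energy = 10495.39 kWh

10495.39


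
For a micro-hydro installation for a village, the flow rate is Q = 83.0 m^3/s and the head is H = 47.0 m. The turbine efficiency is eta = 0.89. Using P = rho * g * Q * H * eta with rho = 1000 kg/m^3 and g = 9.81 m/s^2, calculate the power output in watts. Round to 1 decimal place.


Apply the hydropower formula P = rho * g * Q * H * eta
rho * g = 1000 * 9.81 = 9810.0
P = 9810.0 * 83.0 * 47.0 * 0.89
P = 34059240.9 W

34059240.9


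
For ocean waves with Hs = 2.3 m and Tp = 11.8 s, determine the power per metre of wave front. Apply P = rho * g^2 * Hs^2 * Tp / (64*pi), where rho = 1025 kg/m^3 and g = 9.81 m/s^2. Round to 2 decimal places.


Apply wave power formula:
  g^2 = 9.81^2 = 96.2361
  Hs^2 = 2.3^2 = 5.29
  Numerator = rho * g^2 * Hs^2 * Tp = 1025 * 96.2361 * 5.29 * 11.8 = 6157431.08
  Denominator = 64 * pi = 201.0619
  P = 6157431.08 / 201.0619 = 30624.55 W/m

30624.55


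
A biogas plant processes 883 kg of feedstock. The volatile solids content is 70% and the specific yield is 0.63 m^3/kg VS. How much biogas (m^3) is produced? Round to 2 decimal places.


Compute volatile solids:
  VS = mass * VS_fraction = 883 * 0.7 = 618.1 kg
Calculate biogas volume:
  Biogas = VS * specific_yield = 618.1 * 0.63
  Biogas = 389.40 m^3

389.40


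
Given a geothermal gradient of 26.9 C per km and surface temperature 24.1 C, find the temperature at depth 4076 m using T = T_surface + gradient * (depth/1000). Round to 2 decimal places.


Convert depth to km: 4076 / 1000 = 4.076 km
Temperature increase = gradient * depth_km = 26.9 * 4.076 = 109.64 C
Temperature at depth = T_surface + delta_T = 24.1 + 109.64
T = 133.74 C

133.74


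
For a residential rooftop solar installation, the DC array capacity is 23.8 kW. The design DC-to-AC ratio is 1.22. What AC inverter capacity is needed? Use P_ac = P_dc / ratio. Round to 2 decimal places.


The inverter AC capacity is determined by the DC/AC ratio.
Given: P_dc = 23.8 kW, DC/AC ratio = 1.22
P_ac = P_dc / ratio = 23.8 / 1.22
P_ac = 19.51 kW

19.51


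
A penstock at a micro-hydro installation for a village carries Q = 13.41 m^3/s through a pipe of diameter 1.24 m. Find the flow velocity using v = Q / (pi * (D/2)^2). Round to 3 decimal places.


Compute pipe cross-sectional area:
  A = pi * (D/2)^2 = pi * (1.24/2)^2 = 1.2076 m^2
Calculate velocity:
  v = Q / A = 13.41 / 1.2076
  v = 11.104 m/s

11.104


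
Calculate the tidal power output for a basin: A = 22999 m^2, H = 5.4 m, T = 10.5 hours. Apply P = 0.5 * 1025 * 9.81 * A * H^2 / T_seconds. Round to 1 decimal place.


Convert period to seconds: T = 10.5 * 3600 = 37800.0 s
H^2 = 5.4^2 = 29.16
P = 0.5 * rho * g * A * H^2 / T
P = 0.5 * 1025 * 9.81 * 22999 * 29.16 / 37800.0
P = 89200.6 W

89200.6


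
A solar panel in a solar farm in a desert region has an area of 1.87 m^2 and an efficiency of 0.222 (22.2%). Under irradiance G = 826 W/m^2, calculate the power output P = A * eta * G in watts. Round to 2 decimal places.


Use the solar power formula P = A * eta * G.
Given: A = 1.87 m^2, eta = 0.222, G = 826 W/m^2
P = 1.87 * 0.222 * 826
P = 342.91 W

342.91


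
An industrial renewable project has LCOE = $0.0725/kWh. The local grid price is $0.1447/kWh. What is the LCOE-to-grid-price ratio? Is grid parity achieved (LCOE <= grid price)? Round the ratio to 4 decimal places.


Compare LCOE to grid price:
  LCOE = $0.0725/kWh, Grid price = $0.1447/kWh
  Ratio = LCOE / grid_price = 0.0725 / 0.1447 = 0.5010
  Grid parity achieved (ratio <= 1)? yes

0.5010


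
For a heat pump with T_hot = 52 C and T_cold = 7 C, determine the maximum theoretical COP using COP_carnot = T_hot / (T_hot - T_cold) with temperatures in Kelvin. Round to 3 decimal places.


Convert to Kelvin:
  T_hot = 52 + 273.15 = 325.15 K
  T_cold = 7 + 273.15 = 280.15 K
Apply Carnot COP formula:
  COP = T_hot_K / (T_hot_K - T_cold_K) = 325.15 / 45.0
  COP = 7.226

7.226


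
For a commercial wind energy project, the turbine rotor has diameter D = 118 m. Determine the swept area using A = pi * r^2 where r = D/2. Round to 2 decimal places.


Compute the rotor radius:
  r = D / 2 = 118 / 2 = 59.0 m
Calculate swept area:
  A = pi * r^2 = pi * 59.0^2
  A = 10935.88 m^2

10935.88


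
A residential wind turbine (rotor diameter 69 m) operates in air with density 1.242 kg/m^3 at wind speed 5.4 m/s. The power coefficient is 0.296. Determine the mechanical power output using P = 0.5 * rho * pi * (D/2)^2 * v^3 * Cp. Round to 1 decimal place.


Step 1 -- Compute swept area:
  A = pi * (D/2)^2 = pi * (69/2)^2 = 3739.28 m^2
Step 2 -- Apply wind power equation:
  P = 0.5 * rho * A * v^3 * Cp
  v^3 = 5.4^3 = 157.464
  P = 0.5 * 1.242 * 3739.28 * 157.464 * 0.296
  P = 108231.2 W

108231.2


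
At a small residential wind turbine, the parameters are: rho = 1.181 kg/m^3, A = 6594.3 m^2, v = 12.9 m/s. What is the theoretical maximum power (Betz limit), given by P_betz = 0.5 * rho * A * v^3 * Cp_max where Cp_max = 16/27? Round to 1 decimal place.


The Betz coefficient Cp_max = 16/27 = 0.5926
v^3 = 12.9^3 = 2146.689
P_betz = 0.5 * rho * A * v^3 * Cp_max
P_betz = 0.5 * 1.181 * 6594.3 * 2146.689 * 0.5926
P_betz = 4953520.4 W

4953520.4


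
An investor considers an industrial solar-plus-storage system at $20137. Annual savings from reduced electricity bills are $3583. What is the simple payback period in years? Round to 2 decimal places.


Simple payback period = initial cost / annual savings
Payback = 20137 / 3583
Payback = 5.62 years

5.62


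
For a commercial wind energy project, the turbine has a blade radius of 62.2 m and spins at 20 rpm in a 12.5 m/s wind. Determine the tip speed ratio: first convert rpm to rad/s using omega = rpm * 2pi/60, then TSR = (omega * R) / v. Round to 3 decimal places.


Convert rotational speed to rad/s:
  omega = 20 * 2 * pi / 60 = 2.0944 rad/s
Compute tip speed:
  v_tip = omega * R = 2.0944 * 62.2 = 130.271 m/s
Tip speed ratio:
  TSR = v_tip / v_wind = 130.271 / 12.5 = 10.422

10.422


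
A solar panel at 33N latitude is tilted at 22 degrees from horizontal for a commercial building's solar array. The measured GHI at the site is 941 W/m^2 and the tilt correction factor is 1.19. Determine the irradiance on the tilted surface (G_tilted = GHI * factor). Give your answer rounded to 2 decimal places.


Identify the given values:
  GHI = 941 W/m^2, tilt correction factor = 1.19
Apply the formula G_tilted = GHI * factor:
  G_tilted = 941 * 1.19
  G_tilted = 1119.79 W/m^2

1119.79


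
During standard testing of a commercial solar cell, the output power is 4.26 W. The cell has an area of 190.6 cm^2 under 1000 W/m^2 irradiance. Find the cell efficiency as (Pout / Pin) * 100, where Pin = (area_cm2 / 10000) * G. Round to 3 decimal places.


First compute the input power:
  Pin = area_cm2 / 10000 * G = 190.6 / 10000 * 1000 = 19.06 W
Then compute efficiency:
  Efficiency = (Pout / Pin) * 100 = (4.26 / 19.06) * 100
  Efficiency = 22.350%

22.350


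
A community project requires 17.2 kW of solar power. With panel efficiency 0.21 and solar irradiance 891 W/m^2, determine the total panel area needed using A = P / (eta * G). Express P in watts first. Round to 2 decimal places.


Convert target power to watts: P = 17.2 * 1000 = 17200.0 W
Compute denominator: eta * G = 0.21 * 891 = 187.11
Required area A = P / (eta * G) = 17200.0 / 187.11
A = 91.92 m^2

91.92


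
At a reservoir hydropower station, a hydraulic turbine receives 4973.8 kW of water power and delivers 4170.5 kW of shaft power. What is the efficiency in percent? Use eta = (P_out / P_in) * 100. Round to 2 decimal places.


Turbine efficiency = (output power / input power) * 100
eta = (4170.5 / 4973.8) * 100
eta = 83.85%

83.85


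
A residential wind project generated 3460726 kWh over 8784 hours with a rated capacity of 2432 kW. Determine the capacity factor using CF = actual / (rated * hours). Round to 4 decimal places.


Capacity factor = actual output / maximum possible output
Maximum possible = rated * hours = 2432 * 8784 = 21362688 kWh
CF = 3460726 / 21362688
CF = 0.1620

0.1620


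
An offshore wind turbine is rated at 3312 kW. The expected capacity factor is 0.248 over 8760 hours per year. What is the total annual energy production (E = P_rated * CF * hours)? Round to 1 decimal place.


Annual energy = rated_kW * capacity_factor * hours_per_year
Given: P_rated = 3312 kW, CF = 0.248, hours = 8760
E = 3312 * 0.248 * 8760
E = 7195253.8 kWh

7195253.8


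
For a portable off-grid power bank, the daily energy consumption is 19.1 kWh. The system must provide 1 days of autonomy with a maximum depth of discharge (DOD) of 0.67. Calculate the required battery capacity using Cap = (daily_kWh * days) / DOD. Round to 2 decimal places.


Total energy needed = daily * days = 19.1 * 1 = 19.1 kWh
Account for depth of discharge:
  Cap = total_energy / DOD = 19.1 / 0.67
  Cap = 28.51 kWh

28.51


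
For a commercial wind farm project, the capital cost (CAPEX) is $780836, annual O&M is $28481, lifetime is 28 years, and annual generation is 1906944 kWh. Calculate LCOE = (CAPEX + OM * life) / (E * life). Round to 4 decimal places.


Total cost = CAPEX + OM * lifetime = 780836 + 28481 * 28 = 780836 + 797468 = 1578304
Total generation = annual * lifetime = 1906944 * 28 = 53394432 kWh
LCOE = 1578304 / 53394432
LCOE = 0.0296 $/kWh

0.0296


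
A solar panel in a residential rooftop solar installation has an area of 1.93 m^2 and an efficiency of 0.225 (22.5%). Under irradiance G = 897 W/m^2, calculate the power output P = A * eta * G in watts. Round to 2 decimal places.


Use the solar power formula P = A * eta * G.
Given: A = 1.93 m^2, eta = 0.225, G = 897 W/m^2
P = 1.93 * 0.225 * 897
P = 389.52 W

389.52


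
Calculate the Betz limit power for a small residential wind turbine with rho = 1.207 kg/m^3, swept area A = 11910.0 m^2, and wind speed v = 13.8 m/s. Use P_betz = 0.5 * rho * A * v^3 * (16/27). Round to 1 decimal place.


The Betz coefficient Cp_max = 16/27 = 0.5926
v^3 = 13.8^3 = 2628.072
P_betz = 0.5 * rho * A * v^3 * Cp_max
P_betz = 0.5 * 1.207 * 11910.0 * 2628.072 * 0.5926
P_betz = 11193928.1 W

11193928.1


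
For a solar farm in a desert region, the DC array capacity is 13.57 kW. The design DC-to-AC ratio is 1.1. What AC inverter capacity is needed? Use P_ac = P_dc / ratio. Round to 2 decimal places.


The inverter AC capacity is determined by the DC/AC ratio.
Given: P_dc = 13.57 kW, DC/AC ratio = 1.1
P_ac = P_dc / ratio = 13.57 / 1.1
P_ac = 12.34 kW

12.34


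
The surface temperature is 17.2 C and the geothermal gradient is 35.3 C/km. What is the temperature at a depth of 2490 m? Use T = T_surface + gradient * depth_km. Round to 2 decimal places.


Convert depth to km: 2490 / 1000 = 2.49 km
Temperature increase = gradient * depth_km = 35.3 * 2.49 = 87.9 C
Temperature at depth = T_surface + delta_T = 17.2 + 87.9
T = 105.10 C

105.10


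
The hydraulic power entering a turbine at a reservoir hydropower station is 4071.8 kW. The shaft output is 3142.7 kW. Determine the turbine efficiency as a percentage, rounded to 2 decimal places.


Turbine efficiency = (output power / input power) * 100
eta = (3142.7 / 4071.8) * 100
eta = 77.18%

77.18


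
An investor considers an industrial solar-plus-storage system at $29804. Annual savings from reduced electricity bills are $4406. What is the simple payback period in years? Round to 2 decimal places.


Simple payback period = initial cost / annual savings
Payback = 29804 / 4406
Payback = 6.76 years

6.76


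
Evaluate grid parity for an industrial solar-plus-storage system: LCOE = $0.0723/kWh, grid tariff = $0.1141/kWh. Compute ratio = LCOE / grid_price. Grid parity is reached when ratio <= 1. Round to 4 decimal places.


Compare LCOE to grid price:
  LCOE = $0.0723/kWh, Grid price = $0.1141/kWh
  Ratio = LCOE / grid_price = 0.0723 / 0.1141 = 0.6337
  Grid parity achieved (ratio <= 1)? yes

0.6337


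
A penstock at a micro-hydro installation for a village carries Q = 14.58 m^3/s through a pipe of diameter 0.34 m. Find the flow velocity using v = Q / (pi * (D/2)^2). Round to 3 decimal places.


Compute pipe cross-sectional area:
  A = pi * (D/2)^2 = pi * (0.34/2)^2 = 0.0908 m^2
Calculate velocity:
  v = Q / A = 14.58 / 0.0908
  v = 160.587 m/s

160.587


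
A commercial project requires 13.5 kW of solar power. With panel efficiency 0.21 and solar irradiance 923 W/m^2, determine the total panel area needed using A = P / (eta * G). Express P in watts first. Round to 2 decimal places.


Convert target power to watts: P = 13.5 * 1000 = 13500.0 W
Compute denominator: eta * G = 0.21 * 923 = 193.83
Required area A = P / (eta * G) = 13500.0 / 193.83
A = 69.65 m^2

69.65


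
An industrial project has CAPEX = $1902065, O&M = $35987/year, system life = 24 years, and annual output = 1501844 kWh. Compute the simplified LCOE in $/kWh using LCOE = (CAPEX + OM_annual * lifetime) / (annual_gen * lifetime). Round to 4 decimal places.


Total cost = CAPEX + OM * lifetime = 1902065 + 35987 * 24 = 1902065 + 863688 = 2765753
Total generation = annual * lifetime = 1501844 * 24 = 36044256 kWh
LCOE = 2765753 / 36044256
LCOE = 0.0767 $/kWh

0.0767


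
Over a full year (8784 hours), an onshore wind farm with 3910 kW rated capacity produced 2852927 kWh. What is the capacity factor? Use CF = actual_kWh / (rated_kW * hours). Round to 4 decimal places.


Capacity factor = actual output / maximum possible output
Maximum possible = rated * hours = 3910 * 8784 = 34345440 kWh
CF = 2852927 / 34345440
CF = 0.0831

0.0831


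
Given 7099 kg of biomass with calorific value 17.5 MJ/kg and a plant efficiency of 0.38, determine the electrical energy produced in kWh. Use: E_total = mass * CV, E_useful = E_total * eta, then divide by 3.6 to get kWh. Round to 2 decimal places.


Total energy = mass * CV = 7099 * 17.5 = 124232.5 MJ
Useful energy = total * eta = 124232.5 * 0.38 = 47208.35 MJ
Convert to kWh: 47208.35 / 3.6
Useful energy = 13113.43 kWh

13113.43


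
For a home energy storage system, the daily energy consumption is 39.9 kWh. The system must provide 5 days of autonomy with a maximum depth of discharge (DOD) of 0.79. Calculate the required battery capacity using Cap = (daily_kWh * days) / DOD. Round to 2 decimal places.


Total energy needed = daily * days = 39.9 * 5 = 199.5 kWh
Account for depth of discharge:
  Cap = total_energy / DOD = 199.5 / 0.79
  Cap = 252.53 kWh

252.53


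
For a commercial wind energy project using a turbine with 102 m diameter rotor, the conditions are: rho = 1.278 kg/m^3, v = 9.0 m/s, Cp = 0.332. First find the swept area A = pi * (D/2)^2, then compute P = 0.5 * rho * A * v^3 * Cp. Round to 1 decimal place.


Step 1 -- Compute swept area:
  A = pi * (D/2)^2 = pi * (102/2)^2 = 8171.28 m^2
Step 2 -- Apply wind power equation:
  P = 0.5 * rho * A * v^3 * Cp
  v^3 = 9.0^3 = 729.0
  P = 0.5 * 1.278 * 8171.28 * 729.0 * 0.332
  P = 1263737.0 W

1263737.0


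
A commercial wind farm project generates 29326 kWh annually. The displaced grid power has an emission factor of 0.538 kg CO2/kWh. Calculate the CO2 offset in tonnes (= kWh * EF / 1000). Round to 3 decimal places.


CO2 offset in kg = generation * emission_factor
CO2 offset = 29326 * 0.538 = 15777.39 kg
Convert to tonnes:
  CO2 offset = 15777.39 / 1000 = 15.777 tonnes

15.777


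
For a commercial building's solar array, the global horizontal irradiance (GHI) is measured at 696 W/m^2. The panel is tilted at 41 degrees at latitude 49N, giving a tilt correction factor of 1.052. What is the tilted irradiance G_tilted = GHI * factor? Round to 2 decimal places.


Identify the given values:
  GHI = 696 W/m^2, tilt correction factor = 1.052
Apply the formula G_tilted = GHI * factor:
  G_tilted = 696 * 1.052
  G_tilted = 732.19 W/m^2

732.19


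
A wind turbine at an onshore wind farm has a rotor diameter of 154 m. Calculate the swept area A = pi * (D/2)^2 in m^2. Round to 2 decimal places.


Compute the rotor radius:
  r = D / 2 = 154 / 2 = 77.0 m
Calculate swept area:
  A = pi * r^2 = pi * 77.0^2
  A = 18626.50 m^2

18626.50


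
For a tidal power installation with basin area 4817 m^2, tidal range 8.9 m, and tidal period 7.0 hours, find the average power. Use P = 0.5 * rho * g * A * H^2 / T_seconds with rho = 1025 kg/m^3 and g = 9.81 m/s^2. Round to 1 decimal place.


Convert period to seconds: T = 7.0 * 3600 = 25200.0 s
H^2 = 8.9^2 = 79.21
P = 0.5 * rho * g * A * H^2 / T
P = 0.5 * 1025 * 9.81 * 4817 * 79.21 / 25200.0
P = 76123.5 W

76123.5


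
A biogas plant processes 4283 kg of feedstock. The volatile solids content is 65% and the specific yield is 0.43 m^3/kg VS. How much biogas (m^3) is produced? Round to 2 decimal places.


Compute volatile solids:
  VS = mass * VS_fraction = 4283 * 0.65 = 2783.95 kg
Calculate biogas volume:
  Biogas = VS * specific_yield = 2783.95 * 0.43
  Biogas = 1197.10 m^3

1197.10


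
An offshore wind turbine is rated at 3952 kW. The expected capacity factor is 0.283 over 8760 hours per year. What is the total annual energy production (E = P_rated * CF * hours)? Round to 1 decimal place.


Annual energy = rated_kW * capacity_factor * hours_per_year
Given: P_rated = 3952 kW, CF = 0.283, hours = 8760
E = 3952 * 0.283 * 8760
E = 9797324.2 kWh

9797324.2


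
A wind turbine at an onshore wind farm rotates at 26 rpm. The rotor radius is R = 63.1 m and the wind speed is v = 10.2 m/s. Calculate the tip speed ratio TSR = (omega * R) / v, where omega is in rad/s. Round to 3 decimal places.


Convert rotational speed to rad/s:
  omega = 26 * 2 * pi / 60 = 2.7227 rad/s
Compute tip speed:
  v_tip = omega * R = 2.7227 * 63.1 = 171.803 m/s
Tip speed ratio:
  TSR = v_tip / v_wind = 171.803 / 10.2 = 16.843

16.843


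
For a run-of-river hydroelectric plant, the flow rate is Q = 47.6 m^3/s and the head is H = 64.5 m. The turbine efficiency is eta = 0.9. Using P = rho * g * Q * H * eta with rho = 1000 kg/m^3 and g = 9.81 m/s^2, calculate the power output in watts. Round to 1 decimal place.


Apply the hydropower formula P = rho * g * Q * H * eta
rho * g = 1000 * 9.81 = 9810.0
P = 9810.0 * 47.6 * 64.5 * 0.9
P = 27106795.8 W

27106795.8


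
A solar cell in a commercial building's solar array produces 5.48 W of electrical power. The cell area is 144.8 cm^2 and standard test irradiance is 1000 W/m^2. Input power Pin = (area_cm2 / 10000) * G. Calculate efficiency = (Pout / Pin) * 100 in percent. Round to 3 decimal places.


First compute the input power:
  Pin = area_cm2 / 10000 * G = 144.8 / 10000 * 1000 = 14.48 W
Then compute efficiency:
  Efficiency = (Pout / Pin) * 100 = (5.48 / 14.48) * 100
  Efficiency = 37.845%

37.845


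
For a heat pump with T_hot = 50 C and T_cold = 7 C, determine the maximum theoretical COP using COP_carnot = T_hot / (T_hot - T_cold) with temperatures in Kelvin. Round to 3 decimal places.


Convert to Kelvin:
  T_hot = 50 + 273.15 = 323.15 K
  T_cold = 7 + 273.15 = 280.15 K
Apply Carnot COP formula:
  COP = T_hot_K / (T_hot_K - T_cold_K) = 323.15 / 43.0
  COP = 7.515

7.515


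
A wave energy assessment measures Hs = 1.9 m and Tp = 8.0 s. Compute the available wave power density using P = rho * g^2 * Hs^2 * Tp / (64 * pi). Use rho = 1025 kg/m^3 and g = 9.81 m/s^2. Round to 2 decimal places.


Apply wave power formula:
  g^2 = 9.81^2 = 96.2361
  Hs^2 = 1.9^2 = 3.61
  Numerator = rho * g^2 * Hs^2 * Tp = 1025 * 96.2361 * 3.61 * 8.0 = 2848781.03
  Denominator = 64 * pi = 201.0619
  P = 2848781.03 / 201.0619 = 14168.67 W/m

14168.67


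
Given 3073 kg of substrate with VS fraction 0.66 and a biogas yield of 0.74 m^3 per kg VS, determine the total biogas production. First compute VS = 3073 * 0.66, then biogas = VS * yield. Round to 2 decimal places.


Compute volatile solids:
  VS = mass * VS_fraction = 3073 * 0.66 = 2028.18 kg
Calculate biogas volume:
  Biogas = VS * specific_yield = 2028.18 * 0.74
  Biogas = 1500.85 m^3

1500.85


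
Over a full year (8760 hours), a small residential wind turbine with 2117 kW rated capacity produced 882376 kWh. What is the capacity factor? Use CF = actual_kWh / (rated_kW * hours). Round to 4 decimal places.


Capacity factor = actual output / maximum possible output
Maximum possible = rated * hours = 2117 * 8760 = 18544920 kWh
CF = 882376 / 18544920
CF = 0.0476

0.0476


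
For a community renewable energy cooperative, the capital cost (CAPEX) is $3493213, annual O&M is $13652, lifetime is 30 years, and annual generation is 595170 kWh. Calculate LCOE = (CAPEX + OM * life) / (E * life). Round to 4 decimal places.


Total cost = CAPEX + OM * lifetime = 3493213 + 13652 * 30 = 3493213 + 409560 = 3902773
Total generation = annual * lifetime = 595170 * 30 = 17855100 kWh
LCOE = 3902773 / 17855100
LCOE = 0.2186 $/kWh

0.2186


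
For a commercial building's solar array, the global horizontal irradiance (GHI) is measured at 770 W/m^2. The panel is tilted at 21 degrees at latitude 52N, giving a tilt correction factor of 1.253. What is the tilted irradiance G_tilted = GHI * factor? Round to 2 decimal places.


Identify the given values:
  GHI = 770 W/m^2, tilt correction factor = 1.253
Apply the formula G_tilted = GHI * factor:
  G_tilted = 770 * 1.253
  G_tilted = 964.81 W/m^2

964.81


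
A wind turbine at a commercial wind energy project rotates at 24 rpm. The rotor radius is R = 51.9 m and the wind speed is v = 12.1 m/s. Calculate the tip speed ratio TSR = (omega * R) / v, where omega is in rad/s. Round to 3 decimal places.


Convert rotational speed to rad/s:
  omega = 24 * 2 * pi / 60 = 2.5133 rad/s
Compute tip speed:
  v_tip = omega * R = 2.5133 * 51.9 = 130.439 m/s
Tip speed ratio:
  TSR = v_tip / v_wind = 130.439 / 12.1 = 10.780

10.780


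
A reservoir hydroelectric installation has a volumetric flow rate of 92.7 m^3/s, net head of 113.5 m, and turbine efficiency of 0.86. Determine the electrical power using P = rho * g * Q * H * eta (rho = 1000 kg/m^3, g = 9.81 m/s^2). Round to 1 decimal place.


Apply the hydropower formula P = rho * g * Q * H * eta
rho * g = 1000 * 9.81 = 9810.0
P = 9810.0 * 92.7 * 113.5 * 0.86
P = 88765265.1 W

88765265.1


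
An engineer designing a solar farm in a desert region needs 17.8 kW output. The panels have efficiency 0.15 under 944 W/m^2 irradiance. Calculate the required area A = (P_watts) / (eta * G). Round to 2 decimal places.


Convert target power to watts: P = 17.8 * 1000 = 17800.0 W
Compute denominator: eta * G = 0.15 * 944 = 141.6
Required area A = P / (eta * G) = 17800.0 / 141.6
A = 125.71 m^2

125.71


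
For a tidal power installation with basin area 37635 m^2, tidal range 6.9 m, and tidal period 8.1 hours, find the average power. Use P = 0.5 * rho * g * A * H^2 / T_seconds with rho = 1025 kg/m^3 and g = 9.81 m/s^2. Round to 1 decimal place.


Convert period to seconds: T = 8.1 * 3600 = 29160.0 s
H^2 = 6.9^2 = 47.61
P = 0.5 * rho * g * A * H^2 / T
P = 0.5 * 1025 * 9.81 * 37635 * 47.61 / 29160.0
P = 308933.8 W

308933.8


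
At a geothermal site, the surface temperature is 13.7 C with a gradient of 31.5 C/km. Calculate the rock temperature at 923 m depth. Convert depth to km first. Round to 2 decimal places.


Convert depth to km: 923 / 1000 = 0.923 km
Temperature increase = gradient * depth_km = 31.5 * 0.923 = 29.07 C
Temperature at depth = T_surface + delta_T = 13.7 + 29.07
T = 42.77 C

42.77


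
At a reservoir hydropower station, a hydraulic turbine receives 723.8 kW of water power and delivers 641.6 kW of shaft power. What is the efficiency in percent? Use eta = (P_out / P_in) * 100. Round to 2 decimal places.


Turbine efficiency = (output power / input power) * 100
eta = (641.6 / 723.8) * 100
eta = 88.64%

88.64


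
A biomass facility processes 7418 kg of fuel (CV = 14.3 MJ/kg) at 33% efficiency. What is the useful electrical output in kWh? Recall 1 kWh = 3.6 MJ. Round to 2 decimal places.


Total energy = mass * CV = 7418 * 14.3 = 106077.4 MJ
Useful energy = total * eta = 106077.4 * 0.33 = 35005.54 MJ
Convert to kWh: 35005.54 / 3.6
Useful energy = 9723.76 kWh

9723.76


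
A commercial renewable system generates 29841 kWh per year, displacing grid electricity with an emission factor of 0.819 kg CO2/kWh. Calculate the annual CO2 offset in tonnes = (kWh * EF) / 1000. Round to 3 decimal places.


CO2 offset in kg = generation * emission_factor
CO2 offset = 29841 * 0.819 = 24439.78 kg
Convert to tonnes:
  CO2 offset = 24439.78 / 1000 = 24.440 tonnes

24.440


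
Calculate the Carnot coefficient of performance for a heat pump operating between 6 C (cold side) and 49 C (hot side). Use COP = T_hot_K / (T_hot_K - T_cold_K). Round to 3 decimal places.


Convert to Kelvin:
  T_hot = 49 + 273.15 = 322.15 K
  T_cold = 6 + 273.15 = 279.15 K
Apply Carnot COP formula:
  COP = T_hot_K / (T_hot_K - T_cold_K) = 322.15 / 43.0
  COP = 7.492

7.492


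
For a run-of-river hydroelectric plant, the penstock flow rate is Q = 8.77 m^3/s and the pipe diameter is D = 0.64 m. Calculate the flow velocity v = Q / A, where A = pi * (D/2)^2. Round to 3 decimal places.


Compute pipe cross-sectional area:
  A = pi * (D/2)^2 = pi * (0.64/2)^2 = 0.3217 m^2
Calculate velocity:
  v = Q / A = 8.77 / 0.3217
  v = 27.262 m/s

27.262


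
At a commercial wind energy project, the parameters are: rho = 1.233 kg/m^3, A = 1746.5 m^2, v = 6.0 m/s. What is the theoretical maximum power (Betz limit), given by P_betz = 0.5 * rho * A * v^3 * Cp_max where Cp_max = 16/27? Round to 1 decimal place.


The Betz coefficient Cp_max = 16/27 = 0.5926
v^3 = 6.0^3 = 216.0
P_betz = 0.5 * rho * A * v^3 * Cp_max
P_betz = 0.5 * 1.233 * 1746.5 * 216.0 * 0.5926
P_betz = 137819.8 W

137819.8


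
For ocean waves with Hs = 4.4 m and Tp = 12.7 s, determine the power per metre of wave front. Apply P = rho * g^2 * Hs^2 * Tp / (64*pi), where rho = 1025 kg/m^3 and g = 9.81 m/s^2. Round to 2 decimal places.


Apply wave power formula:
  g^2 = 9.81^2 = 96.2361
  Hs^2 = 4.4^2 = 19.36
  Numerator = rho * g^2 * Hs^2 * Tp = 1025 * 96.2361 * 19.36 * 12.7 = 24253306.44
  Denominator = 64 * pi = 201.0619
  P = 24253306.44 / 201.0619 = 120626.05 W/m

120626.05


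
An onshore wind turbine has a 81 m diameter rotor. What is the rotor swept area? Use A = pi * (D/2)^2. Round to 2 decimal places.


Compute the rotor radius:
  r = D / 2 = 81 / 2 = 40.5 m
Calculate swept area:
  A = pi * r^2 = pi * 40.5^2
  A = 5153.00 m^2

5153.00


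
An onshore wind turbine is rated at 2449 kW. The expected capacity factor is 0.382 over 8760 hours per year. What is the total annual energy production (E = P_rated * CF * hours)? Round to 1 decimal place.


Annual energy = rated_kW * capacity_factor * hours_per_year
Given: P_rated = 2449 kW, CF = 0.382, hours = 8760
E = 2449 * 0.382 * 8760
E = 8195137.7 kWh

8195137.7
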